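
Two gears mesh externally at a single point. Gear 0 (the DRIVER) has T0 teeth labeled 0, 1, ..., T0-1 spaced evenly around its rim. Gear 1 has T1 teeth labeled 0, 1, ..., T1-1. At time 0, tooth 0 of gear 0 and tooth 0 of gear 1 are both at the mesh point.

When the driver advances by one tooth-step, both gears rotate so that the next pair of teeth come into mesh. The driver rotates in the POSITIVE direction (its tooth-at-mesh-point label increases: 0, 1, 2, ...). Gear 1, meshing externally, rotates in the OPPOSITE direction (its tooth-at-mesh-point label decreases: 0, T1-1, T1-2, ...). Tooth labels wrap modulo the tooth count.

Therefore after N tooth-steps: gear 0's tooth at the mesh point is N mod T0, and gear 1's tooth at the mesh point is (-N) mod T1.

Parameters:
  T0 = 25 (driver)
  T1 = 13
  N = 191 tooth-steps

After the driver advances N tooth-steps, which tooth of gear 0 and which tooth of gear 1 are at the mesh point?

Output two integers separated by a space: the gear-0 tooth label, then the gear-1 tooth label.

Gear 0 (driver, T0=25): tooth at mesh = N mod T0
  191 = 7 * 25 + 16, so 191 mod 25 = 16
  gear 0 tooth = 16
Gear 1 (driven, T1=13): tooth at mesh = (-N) mod T1
  191 = 14 * 13 + 9, so 191 mod 13 = 9
  (-191) mod 13 = (-9) mod 13 = 13 - 9 = 4
Mesh after 191 steps: gear-0 tooth 16 meets gear-1 tooth 4

Answer: 16 4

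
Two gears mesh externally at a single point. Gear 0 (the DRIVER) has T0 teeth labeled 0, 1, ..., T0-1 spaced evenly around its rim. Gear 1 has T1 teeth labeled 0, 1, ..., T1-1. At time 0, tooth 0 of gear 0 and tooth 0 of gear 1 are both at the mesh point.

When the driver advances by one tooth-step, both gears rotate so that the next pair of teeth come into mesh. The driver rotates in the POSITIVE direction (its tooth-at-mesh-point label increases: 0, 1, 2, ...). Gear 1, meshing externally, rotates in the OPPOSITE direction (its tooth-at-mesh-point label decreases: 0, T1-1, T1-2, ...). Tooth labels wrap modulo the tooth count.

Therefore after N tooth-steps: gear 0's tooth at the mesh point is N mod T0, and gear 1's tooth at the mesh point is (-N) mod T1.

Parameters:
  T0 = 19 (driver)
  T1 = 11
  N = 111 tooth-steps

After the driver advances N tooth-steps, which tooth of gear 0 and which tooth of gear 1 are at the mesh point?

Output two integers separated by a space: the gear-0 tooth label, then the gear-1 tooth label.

Answer: 16 10

Derivation:
Gear 0 (driver, T0=19): tooth at mesh = N mod T0
  111 = 5 * 19 + 16, so 111 mod 19 = 16
  gear 0 tooth = 16
Gear 1 (driven, T1=11): tooth at mesh = (-N) mod T1
  111 = 10 * 11 + 1, so 111 mod 11 = 1
  (-111) mod 11 = (-1) mod 11 = 11 - 1 = 10
Mesh after 111 steps: gear-0 tooth 16 meets gear-1 tooth 10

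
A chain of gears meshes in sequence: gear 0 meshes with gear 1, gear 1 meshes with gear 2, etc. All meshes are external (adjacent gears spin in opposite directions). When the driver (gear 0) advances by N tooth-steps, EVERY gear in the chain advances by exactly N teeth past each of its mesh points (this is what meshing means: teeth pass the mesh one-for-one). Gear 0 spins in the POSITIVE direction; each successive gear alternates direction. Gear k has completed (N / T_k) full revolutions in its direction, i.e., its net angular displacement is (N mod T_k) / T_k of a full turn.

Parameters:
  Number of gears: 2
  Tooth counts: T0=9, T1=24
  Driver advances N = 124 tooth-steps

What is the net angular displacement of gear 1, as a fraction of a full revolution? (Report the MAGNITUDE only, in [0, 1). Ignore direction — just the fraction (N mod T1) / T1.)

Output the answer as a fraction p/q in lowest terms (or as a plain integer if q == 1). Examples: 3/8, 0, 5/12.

Answer: 1/6

Derivation:
Chain of 2 gears, tooth counts: [9, 24]
  gear 0: T0=9, direction=positive, advance = 124 mod 9 = 7 teeth = 7/9 turn
  gear 1: T1=24, direction=negative, advance = 124 mod 24 = 4 teeth = 4/24 turn
Gear 1: 124 mod 24 = 4
Fraction = 4 / 24 = 1/6 (gcd(4,24)=4) = 1/6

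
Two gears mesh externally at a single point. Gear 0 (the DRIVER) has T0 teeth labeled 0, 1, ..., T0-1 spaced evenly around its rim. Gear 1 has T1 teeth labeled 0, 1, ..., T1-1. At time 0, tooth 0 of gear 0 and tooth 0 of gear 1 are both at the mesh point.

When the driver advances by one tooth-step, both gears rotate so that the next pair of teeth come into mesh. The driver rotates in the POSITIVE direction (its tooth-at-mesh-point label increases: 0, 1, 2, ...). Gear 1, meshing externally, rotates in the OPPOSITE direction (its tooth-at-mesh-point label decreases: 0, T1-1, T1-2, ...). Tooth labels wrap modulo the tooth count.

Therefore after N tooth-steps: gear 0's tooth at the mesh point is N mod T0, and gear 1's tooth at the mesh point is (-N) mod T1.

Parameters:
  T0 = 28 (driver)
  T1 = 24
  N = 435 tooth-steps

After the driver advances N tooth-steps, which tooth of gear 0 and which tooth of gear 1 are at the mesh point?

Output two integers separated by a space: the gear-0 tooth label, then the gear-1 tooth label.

Gear 0 (driver, T0=28): tooth at mesh = N mod T0
  435 = 15 * 28 + 15, so 435 mod 28 = 15
  gear 0 tooth = 15
Gear 1 (driven, T1=24): tooth at mesh = (-N) mod T1
  435 = 18 * 24 + 3, so 435 mod 24 = 3
  (-435) mod 24 = (-3) mod 24 = 24 - 3 = 21
Mesh after 435 steps: gear-0 tooth 15 meets gear-1 tooth 21

Answer: 15 21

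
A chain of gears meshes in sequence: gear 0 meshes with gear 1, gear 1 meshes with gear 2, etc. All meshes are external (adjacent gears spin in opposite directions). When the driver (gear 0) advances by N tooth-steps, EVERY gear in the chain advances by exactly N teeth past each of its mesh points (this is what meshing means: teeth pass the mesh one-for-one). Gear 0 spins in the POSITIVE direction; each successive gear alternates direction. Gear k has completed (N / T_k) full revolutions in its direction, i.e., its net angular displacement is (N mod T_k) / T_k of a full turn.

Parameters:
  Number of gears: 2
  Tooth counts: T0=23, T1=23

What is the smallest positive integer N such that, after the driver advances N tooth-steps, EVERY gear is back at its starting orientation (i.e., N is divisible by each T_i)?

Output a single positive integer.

Answer: 23

Derivation:
Gear k returns to start when N is a multiple of T_k.
All gears at start simultaneously when N is a common multiple of [23, 23]; the smallest such N is lcm(23, 23).
Start: lcm = T0 = 23
Fold in T1=23: gcd(23, 23) = 23; lcm(23, 23) = 23 * 23 / 23 = 529 / 23 = 23
Full cycle length = 23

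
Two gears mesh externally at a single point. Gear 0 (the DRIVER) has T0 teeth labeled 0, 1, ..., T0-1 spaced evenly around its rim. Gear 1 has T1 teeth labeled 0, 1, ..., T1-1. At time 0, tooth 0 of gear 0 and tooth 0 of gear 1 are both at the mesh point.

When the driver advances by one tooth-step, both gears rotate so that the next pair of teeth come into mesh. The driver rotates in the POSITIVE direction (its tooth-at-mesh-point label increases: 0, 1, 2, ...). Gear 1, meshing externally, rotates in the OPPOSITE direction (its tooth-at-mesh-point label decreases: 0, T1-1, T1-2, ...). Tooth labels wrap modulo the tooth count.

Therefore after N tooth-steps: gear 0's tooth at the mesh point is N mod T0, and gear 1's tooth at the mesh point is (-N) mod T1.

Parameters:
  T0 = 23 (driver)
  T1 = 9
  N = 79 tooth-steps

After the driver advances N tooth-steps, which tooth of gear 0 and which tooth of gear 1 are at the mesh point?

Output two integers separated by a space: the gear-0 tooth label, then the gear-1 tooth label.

Gear 0 (driver, T0=23): tooth at mesh = N mod T0
  79 = 3 * 23 + 10, so 79 mod 23 = 10
  gear 0 tooth = 10
Gear 1 (driven, T1=9): tooth at mesh = (-N) mod T1
  79 = 8 * 9 + 7, so 79 mod 9 = 7
  (-79) mod 9 = (-7) mod 9 = 9 - 7 = 2
Mesh after 79 steps: gear-0 tooth 10 meets gear-1 tooth 2

Answer: 10 2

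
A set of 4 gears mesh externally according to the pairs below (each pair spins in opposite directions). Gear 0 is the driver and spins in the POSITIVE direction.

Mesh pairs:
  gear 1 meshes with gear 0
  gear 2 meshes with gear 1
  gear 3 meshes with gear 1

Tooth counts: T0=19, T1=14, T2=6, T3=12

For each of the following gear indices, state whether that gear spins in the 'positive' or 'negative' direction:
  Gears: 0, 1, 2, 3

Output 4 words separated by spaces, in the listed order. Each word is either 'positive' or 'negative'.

Gear 0 (driver): positive (depth 0)
  gear 1: meshes with gear 0 -> depth 1 -> negative (opposite of gear 0)
  gear 2: meshes with gear 1 -> depth 2 -> positive (opposite of gear 1)
  gear 3: meshes with gear 1 -> depth 2 -> positive (opposite of gear 1)
Queried indices 0, 1, 2, 3 -> positive, negative, positive, positive

Answer: positive negative positive positive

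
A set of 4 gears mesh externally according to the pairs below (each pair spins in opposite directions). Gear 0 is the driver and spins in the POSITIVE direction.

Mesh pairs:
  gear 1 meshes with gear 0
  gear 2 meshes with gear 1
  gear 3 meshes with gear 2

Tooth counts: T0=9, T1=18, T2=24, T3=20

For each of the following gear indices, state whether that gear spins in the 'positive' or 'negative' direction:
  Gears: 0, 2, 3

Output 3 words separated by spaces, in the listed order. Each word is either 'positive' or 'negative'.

Gear 0 (driver): positive (depth 0)
  gear 1: meshes with gear 0 -> depth 1 -> negative (opposite of gear 0)
  gear 2: meshes with gear 1 -> depth 2 -> positive (opposite of gear 1)
  gear 3: meshes with gear 2 -> depth 3 -> negative (opposite of gear 2)
Queried indices 0, 2, 3 -> positive, positive, negative

Answer: positive positive negative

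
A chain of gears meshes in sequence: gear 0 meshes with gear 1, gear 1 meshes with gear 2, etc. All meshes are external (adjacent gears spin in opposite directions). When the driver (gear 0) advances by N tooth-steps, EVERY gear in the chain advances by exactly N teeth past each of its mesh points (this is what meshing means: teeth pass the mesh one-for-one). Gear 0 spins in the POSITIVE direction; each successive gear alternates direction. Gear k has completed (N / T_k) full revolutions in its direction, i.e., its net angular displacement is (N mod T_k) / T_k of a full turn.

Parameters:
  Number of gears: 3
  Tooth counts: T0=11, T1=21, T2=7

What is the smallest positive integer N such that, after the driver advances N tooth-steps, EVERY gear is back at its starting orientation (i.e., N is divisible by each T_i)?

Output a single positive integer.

Answer: 231

Derivation:
Gear k returns to start when N is a multiple of T_k.
All gears at start simultaneously when N is a common multiple of [11, 21, 7]; the smallest such N is lcm(11, 21, 7).
Start: lcm = T0 = 11
Fold in T1=21: gcd(11, 21) = 1; lcm(11, 21) = 11 * 21 / 1 = 231 / 1 = 231
Fold in T2=7: gcd(231, 7) = 7; lcm(231, 7) = 231 * 7 / 7 = 1617 / 7 = 231
Full cycle length = 231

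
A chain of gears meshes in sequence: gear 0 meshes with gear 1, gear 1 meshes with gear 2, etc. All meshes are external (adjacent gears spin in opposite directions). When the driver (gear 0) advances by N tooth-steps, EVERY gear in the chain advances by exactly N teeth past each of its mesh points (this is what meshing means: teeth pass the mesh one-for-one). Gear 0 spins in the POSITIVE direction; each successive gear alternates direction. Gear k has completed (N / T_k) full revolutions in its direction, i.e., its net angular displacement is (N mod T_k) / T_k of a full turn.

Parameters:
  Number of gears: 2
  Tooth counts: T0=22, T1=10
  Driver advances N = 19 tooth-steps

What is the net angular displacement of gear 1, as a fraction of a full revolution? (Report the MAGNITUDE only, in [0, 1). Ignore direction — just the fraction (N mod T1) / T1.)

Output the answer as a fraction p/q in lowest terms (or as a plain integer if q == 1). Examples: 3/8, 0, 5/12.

Chain of 2 gears, tooth counts: [22, 10]
  gear 0: T0=22, direction=positive, advance = 19 mod 22 = 19 teeth = 19/22 turn
  gear 1: T1=10, direction=negative, advance = 19 mod 10 = 9 teeth = 9/10 turn
Gear 1: 19 mod 10 = 9
Fraction = 9 / 10 = 9/10 (gcd(9,10)=1) = 9/10

Answer: 9/10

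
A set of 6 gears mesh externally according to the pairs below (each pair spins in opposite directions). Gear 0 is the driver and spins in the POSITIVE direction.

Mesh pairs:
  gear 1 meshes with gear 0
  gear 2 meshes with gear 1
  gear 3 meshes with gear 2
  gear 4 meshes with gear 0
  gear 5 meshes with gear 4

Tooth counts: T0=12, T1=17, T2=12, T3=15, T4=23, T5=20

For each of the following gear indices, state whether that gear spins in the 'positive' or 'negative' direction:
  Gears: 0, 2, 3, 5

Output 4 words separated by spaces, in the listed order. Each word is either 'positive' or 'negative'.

Answer: positive positive negative positive

Derivation:
Gear 0 (driver): positive (depth 0)
  gear 1: meshes with gear 0 -> depth 1 -> negative (opposite of gear 0)
  gear 2: meshes with gear 1 -> depth 2 -> positive (opposite of gear 1)
  gear 3: meshes with gear 2 -> depth 3 -> negative (opposite of gear 2)
  gear 4: meshes with gear 0 -> depth 1 -> negative (opposite of gear 0)
  gear 5: meshes with gear 4 -> depth 2 -> positive (opposite of gear 4)
Queried indices 0, 2, 3, 5 -> positive, positive, negative, positive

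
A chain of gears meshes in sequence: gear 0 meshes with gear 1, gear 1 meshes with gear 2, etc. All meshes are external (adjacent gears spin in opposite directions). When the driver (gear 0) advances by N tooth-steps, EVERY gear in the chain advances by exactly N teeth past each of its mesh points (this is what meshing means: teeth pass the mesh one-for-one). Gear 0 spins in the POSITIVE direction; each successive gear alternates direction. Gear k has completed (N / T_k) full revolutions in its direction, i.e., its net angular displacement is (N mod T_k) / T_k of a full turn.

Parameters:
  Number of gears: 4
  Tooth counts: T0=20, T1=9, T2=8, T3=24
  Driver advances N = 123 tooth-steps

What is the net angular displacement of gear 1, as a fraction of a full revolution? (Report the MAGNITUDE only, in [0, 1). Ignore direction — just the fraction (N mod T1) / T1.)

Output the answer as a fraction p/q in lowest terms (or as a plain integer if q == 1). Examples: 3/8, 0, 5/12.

Chain of 4 gears, tooth counts: [20, 9, 8, 24]
  gear 0: T0=20, direction=positive, advance = 123 mod 20 = 3 teeth = 3/20 turn
  gear 1: T1=9, direction=negative, advance = 123 mod 9 = 6 teeth = 6/9 turn
  gear 2: T2=8, direction=positive, advance = 123 mod 8 = 3 teeth = 3/8 turn
  gear 3: T3=24, direction=negative, advance = 123 mod 24 = 3 teeth = 3/24 turn
Gear 1: 123 mod 9 = 6
Fraction = 6 / 9 = 2/3 (gcd(6,9)=3) = 2/3

Answer: 2/3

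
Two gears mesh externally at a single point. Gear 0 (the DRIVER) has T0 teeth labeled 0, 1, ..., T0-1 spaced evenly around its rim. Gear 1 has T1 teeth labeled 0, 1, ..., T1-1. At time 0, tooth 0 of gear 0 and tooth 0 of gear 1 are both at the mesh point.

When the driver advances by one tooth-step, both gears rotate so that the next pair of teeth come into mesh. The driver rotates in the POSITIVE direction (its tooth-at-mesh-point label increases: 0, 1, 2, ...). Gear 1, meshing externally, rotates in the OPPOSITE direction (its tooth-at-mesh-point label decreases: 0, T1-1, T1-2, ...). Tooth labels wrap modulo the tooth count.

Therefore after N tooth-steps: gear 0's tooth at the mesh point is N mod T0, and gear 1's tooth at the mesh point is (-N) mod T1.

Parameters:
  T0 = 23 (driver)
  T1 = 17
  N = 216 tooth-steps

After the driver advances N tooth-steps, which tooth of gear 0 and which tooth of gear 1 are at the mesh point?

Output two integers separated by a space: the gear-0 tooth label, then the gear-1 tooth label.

Answer: 9 5

Derivation:
Gear 0 (driver, T0=23): tooth at mesh = N mod T0
  216 = 9 * 23 + 9, so 216 mod 23 = 9
  gear 0 tooth = 9
Gear 1 (driven, T1=17): tooth at mesh = (-N) mod T1
  216 = 12 * 17 + 12, so 216 mod 17 = 12
  (-216) mod 17 = (-12) mod 17 = 17 - 12 = 5
Mesh after 216 steps: gear-0 tooth 9 meets gear-1 tooth 5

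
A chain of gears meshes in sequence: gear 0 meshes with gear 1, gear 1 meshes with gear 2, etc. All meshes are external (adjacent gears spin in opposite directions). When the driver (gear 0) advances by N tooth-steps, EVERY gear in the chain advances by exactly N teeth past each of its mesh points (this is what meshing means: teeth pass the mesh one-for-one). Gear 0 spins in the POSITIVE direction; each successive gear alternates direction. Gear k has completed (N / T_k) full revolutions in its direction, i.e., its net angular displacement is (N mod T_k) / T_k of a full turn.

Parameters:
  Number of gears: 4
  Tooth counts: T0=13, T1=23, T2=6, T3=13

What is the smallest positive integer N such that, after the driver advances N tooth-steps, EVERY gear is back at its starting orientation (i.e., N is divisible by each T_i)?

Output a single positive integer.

Gear k returns to start when N is a multiple of T_k.
All gears at start simultaneously when N is a common multiple of [13, 23, 6, 13]; the smallest such N is lcm(13, 23, 6, 13).
Start: lcm = T0 = 13
Fold in T1=23: gcd(13, 23) = 1; lcm(13, 23) = 13 * 23 / 1 = 299 / 1 = 299
Fold in T2=6: gcd(299, 6) = 1; lcm(299, 6) = 299 * 6 / 1 = 1794 / 1 = 1794
Fold in T3=13: gcd(1794, 13) = 13; lcm(1794, 13) = 1794 * 13 / 13 = 23322 / 13 = 1794
Full cycle length = 1794

Answer: 1794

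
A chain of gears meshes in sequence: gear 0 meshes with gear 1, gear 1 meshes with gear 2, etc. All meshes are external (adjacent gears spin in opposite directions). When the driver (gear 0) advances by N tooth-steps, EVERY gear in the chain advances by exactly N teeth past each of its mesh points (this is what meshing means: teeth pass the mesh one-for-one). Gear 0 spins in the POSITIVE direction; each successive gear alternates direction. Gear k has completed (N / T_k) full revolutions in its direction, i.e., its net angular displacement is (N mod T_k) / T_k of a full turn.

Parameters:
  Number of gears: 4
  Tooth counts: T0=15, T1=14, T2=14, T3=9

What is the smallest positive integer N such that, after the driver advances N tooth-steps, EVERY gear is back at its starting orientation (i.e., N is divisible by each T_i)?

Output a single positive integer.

Answer: 630

Derivation:
Gear k returns to start when N is a multiple of T_k.
All gears at start simultaneously when N is a common multiple of [15, 14, 14, 9]; the smallest such N is lcm(15, 14, 14, 9).
Start: lcm = T0 = 15
Fold in T1=14: gcd(15, 14) = 1; lcm(15, 14) = 15 * 14 / 1 = 210 / 1 = 210
Fold in T2=14: gcd(210, 14) = 14; lcm(210, 14) = 210 * 14 / 14 = 2940 / 14 = 210
Fold in T3=9: gcd(210, 9) = 3; lcm(210, 9) = 210 * 9 / 3 = 1890 / 3 = 630
Full cycle length = 630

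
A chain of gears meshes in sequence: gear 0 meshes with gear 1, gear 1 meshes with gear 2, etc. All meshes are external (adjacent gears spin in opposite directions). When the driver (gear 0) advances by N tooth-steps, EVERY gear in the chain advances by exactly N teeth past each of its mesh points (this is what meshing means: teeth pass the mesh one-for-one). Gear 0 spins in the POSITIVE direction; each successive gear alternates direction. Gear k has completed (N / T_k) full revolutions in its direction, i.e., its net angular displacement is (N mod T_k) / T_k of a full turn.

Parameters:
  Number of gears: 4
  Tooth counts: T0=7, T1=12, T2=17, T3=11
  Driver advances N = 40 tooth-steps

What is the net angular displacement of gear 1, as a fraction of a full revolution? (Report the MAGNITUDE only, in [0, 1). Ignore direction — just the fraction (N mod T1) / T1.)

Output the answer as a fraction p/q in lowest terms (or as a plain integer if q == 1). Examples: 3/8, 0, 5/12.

Chain of 4 gears, tooth counts: [7, 12, 17, 11]
  gear 0: T0=7, direction=positive, advance = 40 mod 7 = 5 teeth = 5/7 turn
  gear 1: T1=12, direction=negative, advance = 40 mod 12 = 4 teeth = 4/12 turn
  gear 2: T2=17, direction=positive, advance = 40 mod 17 = 6 teeth = 6/17 turn
  gear 3: T3=11, direction=negative, advance = 40 mod 11 = 7 teeth = 7/11 turn
Gear 1: 40 mod 12 = 4
Fraction = 4 / 12 = 1/3 (gcd(4,12)=4) = 1/3

Answer: 1/3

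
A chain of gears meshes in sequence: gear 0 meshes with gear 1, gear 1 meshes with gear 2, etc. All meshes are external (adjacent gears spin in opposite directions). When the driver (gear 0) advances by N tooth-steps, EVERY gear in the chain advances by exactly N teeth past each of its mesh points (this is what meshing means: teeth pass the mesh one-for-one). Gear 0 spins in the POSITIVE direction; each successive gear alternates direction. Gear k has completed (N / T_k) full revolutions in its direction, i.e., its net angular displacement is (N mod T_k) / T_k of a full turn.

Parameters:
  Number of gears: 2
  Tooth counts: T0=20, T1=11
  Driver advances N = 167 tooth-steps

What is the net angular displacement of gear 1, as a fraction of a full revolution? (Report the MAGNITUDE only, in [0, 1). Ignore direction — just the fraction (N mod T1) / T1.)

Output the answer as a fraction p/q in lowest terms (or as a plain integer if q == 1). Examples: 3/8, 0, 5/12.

Chain of 2 gears, tooth counts: [20, 11]
  gear 0: T0=20, direction=positive, advance = 167 mod 20 = 7 teeth = 7/20 turn
  gear 1: T1=11, direction=negative, advance = 167 mod 11 = 2 teeth = 2/11 turn
Gear 1: 167 mod 11 = 2
Fraction = 2 / 11 = 2/11 (gcd(2,11)=1) = 2/11

Answer: 2/11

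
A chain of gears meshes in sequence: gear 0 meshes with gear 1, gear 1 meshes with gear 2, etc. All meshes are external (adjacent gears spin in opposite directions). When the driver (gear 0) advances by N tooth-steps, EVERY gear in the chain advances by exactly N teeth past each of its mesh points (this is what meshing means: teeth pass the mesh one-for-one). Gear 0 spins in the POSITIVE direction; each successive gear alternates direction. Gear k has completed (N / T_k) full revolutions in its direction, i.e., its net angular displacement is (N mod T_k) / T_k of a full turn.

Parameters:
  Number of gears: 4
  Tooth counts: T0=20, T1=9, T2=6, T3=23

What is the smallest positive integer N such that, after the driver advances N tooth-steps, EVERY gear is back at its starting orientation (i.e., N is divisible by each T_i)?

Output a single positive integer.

Answer: 4140

Derivation:
Gear k returns to start when N is a multiple of T_k.
All gears at start simultaneously when N is a common multiple of [20, 9, 6, 23]; the smallest such N is lcm(20, 9, 6, 23).
Start: lcm = T0 = 20
Fold in T1=9: gcd(20, 9) = 1; lcm(20, 9) = 20 * 9 / 1 = 180 / 1 = 180
Fold in T2=6: gcd(180, 6) = 6; lcm(180, 6) = 180 * 6 / 6 = 1080 / 6 = 180
Fold in T3=23: gcd(180, 23) = 1; lcm(180, 23) = 180 * 23 / 1 = 4140 / 1 = 4140
Full cycle length = 4140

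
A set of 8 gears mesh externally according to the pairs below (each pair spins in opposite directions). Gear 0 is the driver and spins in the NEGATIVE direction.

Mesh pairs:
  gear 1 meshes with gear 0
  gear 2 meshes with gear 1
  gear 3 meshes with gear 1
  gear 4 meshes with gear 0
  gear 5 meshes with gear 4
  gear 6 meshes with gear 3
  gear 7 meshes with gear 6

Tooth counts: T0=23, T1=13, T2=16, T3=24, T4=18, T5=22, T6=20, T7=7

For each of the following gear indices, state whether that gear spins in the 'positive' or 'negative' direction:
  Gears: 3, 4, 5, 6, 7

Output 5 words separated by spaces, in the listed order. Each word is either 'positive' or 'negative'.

Gear 0 (driver): negative (depth 0)
  gear 1: meshes with gear 0 -> depth 1 -> positive (opposite of gear 0)
  gear 2: meshes with gear 1 -> depth 2 -> negative (opposite of gear 1)
  gear 3: meshes with gear 1 -> depth 2 -> negative (opposite of gear 1)
  gear 4: meshes with gear 0 -> depth 1 -> positive (opposite of gear 0)
  gear 5: meshes with gear 4 -> depth 2 -> negative (opposite of gear 4)
  gear 6: meshes with gear 3 -> depth 3 -> positive (opposite of gear 3)
  gear 7: meshes with gear 6 -> depth 4 -> negative (opposite of gear 6)
Queried indices 3, 4, 5, 6, 7 -> negative, positive, negative, positive, negative

Answer: negative positive negative positive negative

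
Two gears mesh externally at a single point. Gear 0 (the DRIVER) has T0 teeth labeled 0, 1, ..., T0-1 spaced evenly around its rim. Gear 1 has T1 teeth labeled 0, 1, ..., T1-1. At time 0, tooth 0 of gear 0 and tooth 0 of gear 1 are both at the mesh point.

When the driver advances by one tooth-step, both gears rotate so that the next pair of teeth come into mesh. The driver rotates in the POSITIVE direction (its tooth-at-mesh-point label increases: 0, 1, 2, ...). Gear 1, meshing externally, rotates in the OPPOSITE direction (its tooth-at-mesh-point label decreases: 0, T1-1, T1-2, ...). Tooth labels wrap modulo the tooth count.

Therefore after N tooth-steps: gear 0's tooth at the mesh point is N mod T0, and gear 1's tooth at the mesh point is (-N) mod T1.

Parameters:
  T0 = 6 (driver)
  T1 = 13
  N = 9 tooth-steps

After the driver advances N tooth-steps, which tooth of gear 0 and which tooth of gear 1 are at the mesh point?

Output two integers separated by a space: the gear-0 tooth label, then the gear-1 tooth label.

Gear 0 (driver, T0=6): tooth at mesh = N mod T0
  9 = 1 * 6 + 3, so 9 mod 6 = 3
  gear 0 tooth = 3
Gear 1 (driven, T1=13): tooth at mesh = (-N) mod T1
  9 = 0 * 13 + 9, so 9 mod 13 = 9
  (-9) mod 13 = (-9) mod 13 = 13 - 9 = 4
Mesh after 9 steps: gear-0 tooth 3 meets gear-1 tooth 4

Answer: 3 4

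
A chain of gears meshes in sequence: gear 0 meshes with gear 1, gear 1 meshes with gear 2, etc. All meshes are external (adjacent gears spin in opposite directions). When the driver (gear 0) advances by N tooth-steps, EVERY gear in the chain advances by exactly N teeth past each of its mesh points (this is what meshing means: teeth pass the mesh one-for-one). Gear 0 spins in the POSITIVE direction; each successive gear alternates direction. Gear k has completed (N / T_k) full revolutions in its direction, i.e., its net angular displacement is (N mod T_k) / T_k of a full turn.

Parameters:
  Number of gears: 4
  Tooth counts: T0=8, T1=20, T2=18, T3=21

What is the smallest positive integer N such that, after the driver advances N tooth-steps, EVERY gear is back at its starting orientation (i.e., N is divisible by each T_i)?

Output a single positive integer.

Answer: 2520

Derivation:
Gear k returns to start when N is a multiple of T_k.
All gears at start simultaneously when N is a common multiple of [8, 20, 18, 21]; the smallest such N is lcm(8, 20, 18, 21).
Start: lcm = T0 = 8
Fold in T1=20: gcd(8, 20) = 4; lcm(8, 20) = 8 * 20 / 4 = 160 / 4 = 40
Fold in T2=18: gcd(40, 18) = 2; lcm(40, 18) = 40 * 18 / 2 = 720 / 2 = 360
Fold in T3=21: gcd(360, 21) = 3; lcm(360, 21) = 360 * 21 / 3 = 7560 / 3 = 2520
Full cycle length = 2520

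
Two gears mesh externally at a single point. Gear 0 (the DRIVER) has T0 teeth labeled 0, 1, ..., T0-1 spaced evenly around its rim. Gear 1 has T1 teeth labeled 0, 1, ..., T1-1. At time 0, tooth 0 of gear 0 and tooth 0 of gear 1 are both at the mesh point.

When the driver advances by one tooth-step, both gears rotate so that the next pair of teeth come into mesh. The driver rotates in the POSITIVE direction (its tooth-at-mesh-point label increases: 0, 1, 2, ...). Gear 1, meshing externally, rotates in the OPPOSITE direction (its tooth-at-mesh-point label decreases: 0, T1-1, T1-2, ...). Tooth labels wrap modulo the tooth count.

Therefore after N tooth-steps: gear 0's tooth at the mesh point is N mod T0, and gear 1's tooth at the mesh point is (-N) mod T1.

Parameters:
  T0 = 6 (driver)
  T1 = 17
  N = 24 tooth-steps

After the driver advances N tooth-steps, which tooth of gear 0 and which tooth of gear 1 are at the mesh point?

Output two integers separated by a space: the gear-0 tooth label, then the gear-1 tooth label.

Gear 0 (driver, T0=6): tooth at mesh = N mod T0
  24 = 4 * 6 + 0, so 24 mod 6 = 0
  gear 0 tooth = 0
Gear 1 (driven, T1=17): tooth at mesh = (-N) mod T1
  24 = 1 * 17 + 7, so 24 mod 17 = 7
  (-24) mod 17 = (-7) mod 17 = 17 - 7 = 10
Mesh after 24 steps: gear-0 tooth 0 meets gear-1 tooth 10

Answer: 0 10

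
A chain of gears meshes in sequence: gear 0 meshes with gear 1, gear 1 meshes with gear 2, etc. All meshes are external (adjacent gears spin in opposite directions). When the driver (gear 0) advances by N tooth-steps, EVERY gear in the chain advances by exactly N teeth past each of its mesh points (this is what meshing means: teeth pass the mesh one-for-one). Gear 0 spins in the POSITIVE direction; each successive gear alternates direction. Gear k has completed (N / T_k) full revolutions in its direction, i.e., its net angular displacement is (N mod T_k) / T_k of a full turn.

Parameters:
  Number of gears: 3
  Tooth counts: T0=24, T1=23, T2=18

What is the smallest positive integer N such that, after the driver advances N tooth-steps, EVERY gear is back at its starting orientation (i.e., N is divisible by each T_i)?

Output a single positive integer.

Gear k returns to start when N is a multiple of T_k.
All gears at start simultaneously when N is a common multiple of [24, 23, 18]; the smallest such N is lcm(24, 23, 18).
Start: lcm = T0 = 24
Fold in T1=23: gcd(24, 23) = 1; lcm(24, 23) = 24 * 23 / 1 = 552 / 1 = 552
Fold in T2=18: gcd(552, 18) = 6; lcm(552, 18) = 552 * 18 / 6 = 9936 / 6 = 1656
Full cycle length = 1656

Answer: 1656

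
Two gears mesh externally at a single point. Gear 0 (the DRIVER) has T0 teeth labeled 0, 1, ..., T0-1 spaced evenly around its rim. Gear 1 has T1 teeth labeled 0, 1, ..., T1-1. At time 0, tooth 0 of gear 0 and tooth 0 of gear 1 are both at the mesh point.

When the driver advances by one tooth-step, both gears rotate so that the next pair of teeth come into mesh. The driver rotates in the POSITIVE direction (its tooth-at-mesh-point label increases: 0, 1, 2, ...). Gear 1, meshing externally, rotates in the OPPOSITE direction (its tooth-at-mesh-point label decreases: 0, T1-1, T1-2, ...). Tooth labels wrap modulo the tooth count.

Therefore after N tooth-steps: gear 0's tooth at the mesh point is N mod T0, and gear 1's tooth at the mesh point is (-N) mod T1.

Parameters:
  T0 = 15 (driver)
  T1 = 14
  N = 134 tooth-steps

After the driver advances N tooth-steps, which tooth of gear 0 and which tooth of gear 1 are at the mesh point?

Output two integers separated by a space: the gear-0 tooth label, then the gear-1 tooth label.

Answer: 14 6

Derivation:
Gear 0 (driver, T0=15): tooth at mesh = N mod T0
  134 = 8 * 15 + 14, so 134 mod 15 = 14
  gear 0 tooth = 14
Gear 1 (driven, T1=14): tooth at mesh = (-N) mod T1
  134 = 9 * 14 + 8, so 134 mod 14 = 8
  (-134) mod 14 = (-8) mod 14 = 14 - 8 = 6
Mesh after 134 steps: gear-0 tooth 14 meets gear-1 tooth 6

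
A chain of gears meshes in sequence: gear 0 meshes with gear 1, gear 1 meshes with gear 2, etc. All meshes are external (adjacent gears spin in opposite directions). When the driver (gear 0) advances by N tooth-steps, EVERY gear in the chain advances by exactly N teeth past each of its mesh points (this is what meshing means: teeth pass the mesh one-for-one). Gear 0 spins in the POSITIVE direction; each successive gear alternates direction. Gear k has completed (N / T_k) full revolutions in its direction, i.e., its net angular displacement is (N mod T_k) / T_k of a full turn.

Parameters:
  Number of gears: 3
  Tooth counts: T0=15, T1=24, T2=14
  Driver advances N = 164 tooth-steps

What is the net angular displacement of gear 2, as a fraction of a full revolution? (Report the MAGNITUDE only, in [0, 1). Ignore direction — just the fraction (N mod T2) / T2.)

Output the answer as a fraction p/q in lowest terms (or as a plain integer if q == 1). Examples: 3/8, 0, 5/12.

Chain of 3 gears, tooth counts: [15, 24, 14]
  gear 0: T0=15, direction=positive, advance = 164 mod 15 = 14 teeth = 14/15 turn
  gear 1: T1=24, direction=negative, advance = 164 mod 24 = 20 teeth = 20/24 turn
  gear 2: T2=14, direction=positive, advance = 164 mod 14 = 10 teeth = 10/14 turn
Gear 2: 164 mod 14 = 10
Fraction = 10 / 14 = 5/7 (gcd(10,14)=2) = 5/7

Answer: 5/7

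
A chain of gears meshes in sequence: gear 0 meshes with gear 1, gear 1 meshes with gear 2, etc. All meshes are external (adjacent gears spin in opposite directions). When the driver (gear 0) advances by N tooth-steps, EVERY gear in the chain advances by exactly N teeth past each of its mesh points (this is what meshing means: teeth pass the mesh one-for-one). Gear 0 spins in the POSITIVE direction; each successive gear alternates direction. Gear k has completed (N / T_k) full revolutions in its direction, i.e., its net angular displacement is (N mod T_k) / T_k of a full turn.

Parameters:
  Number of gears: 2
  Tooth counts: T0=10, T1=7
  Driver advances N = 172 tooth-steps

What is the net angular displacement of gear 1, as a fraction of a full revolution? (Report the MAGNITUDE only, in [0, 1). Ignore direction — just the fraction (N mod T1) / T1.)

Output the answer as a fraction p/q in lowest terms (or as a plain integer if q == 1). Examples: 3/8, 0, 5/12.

Answer: 4/7

Derivation:
Chain of 2 gears, tooth counts: [10, 7]
  gear 0: T0=10, direction=positive, advance = 172 mod 10 = 2 teeth = 2/10 turn
  gear 1: T1=7, direction=negative, advance = 172 mod 7 = 4 teeth = 4/7 turn
Gear 1: 172 mod 7 = 4
Fraction = 4 / 7 = 4/7 (gcd(4,7)=1) = 4/7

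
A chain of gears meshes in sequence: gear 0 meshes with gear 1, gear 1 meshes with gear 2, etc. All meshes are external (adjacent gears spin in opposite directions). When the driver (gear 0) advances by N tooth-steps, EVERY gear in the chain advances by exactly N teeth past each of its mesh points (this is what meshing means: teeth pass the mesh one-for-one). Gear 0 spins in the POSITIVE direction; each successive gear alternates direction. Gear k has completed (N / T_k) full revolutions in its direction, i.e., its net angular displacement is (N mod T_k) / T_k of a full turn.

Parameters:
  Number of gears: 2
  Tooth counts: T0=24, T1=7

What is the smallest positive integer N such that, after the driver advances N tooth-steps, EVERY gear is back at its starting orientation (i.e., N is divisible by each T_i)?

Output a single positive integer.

Answer: 168

Derivation:
Gear k returns to start when N is a multiple of T_k.
All gears at start simultaneously when N is a common multiple of [24, 7]; the smallest such N is lcm(24, 7).
Start: lcm = T0 = 24
Fold in T1=7: gcd(24, 7) = 1; lcm(24, 7) = 24 * 7 / 1 = 168 / 1 = 168
Full cycle length = 168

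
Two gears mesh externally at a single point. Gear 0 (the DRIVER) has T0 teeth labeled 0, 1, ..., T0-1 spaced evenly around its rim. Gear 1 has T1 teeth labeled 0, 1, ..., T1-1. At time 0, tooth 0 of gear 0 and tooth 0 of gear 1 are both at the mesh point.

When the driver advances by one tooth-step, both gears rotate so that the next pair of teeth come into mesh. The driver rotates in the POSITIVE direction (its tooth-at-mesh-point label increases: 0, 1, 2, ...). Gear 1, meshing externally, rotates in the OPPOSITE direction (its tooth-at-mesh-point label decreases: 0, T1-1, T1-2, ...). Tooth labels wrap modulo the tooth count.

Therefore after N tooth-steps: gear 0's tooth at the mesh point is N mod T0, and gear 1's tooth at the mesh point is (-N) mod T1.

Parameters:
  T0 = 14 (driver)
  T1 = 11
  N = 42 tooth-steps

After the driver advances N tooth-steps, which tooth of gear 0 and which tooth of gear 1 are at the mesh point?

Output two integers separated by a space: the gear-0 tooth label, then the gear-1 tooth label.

Answer: 0 2

Derivation:
Gear 0 (driver, T0=14): tooth at mesh = N mod T0
  42 = 3 * 14 + 0, so 42 mod 14 = 0
  gear 0 tooth = 0
Gear 1 (driven, T1=11): tooth at mesh = (-N) mod T1
  42 = 3 * 11 + 9, so 42 mod 11 = 9
  (-42) mod 11 = (-9) mod 11 = 11 - 9 = 2
Mesh after 42 steps: gear-0 tooth 0 meets gear-1 tooth 2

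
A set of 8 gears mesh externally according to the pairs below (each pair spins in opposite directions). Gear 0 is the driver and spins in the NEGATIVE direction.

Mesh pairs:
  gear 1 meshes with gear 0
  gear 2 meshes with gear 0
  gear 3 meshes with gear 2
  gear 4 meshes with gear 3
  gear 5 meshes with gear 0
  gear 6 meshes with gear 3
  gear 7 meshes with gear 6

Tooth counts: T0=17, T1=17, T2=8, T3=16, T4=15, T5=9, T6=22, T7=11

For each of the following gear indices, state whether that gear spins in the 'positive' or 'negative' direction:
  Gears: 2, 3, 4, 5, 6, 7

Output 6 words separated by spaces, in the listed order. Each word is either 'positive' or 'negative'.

Gear 0 (driver): negative (depth 0)
  gear 1: meshes with gear 0 -> depth 1 -> positive (opposite of gear 0)
  gear 2: meshes with gear 0 -> depth 1 -> positive (opposite of gear 0)
  gear 3: meshes with gear 2 -> depth 2 -> negative (opposite of gear 2)
  gear 4: meshes with gear 3 -> depth 3 -> positive (opposite of gear 3)
  gear 5: meshes with gear 0 -> depth 1 -> positive (opposite of gear 0)
  gear 6: meshes with gear 3 -> depth 3 -> positive (opposite of gear 3)
  gear 7: meshes with gear 6 -> depth 4 -> negative (opposite of gear 6)
Queried indices 2, 3, 4, 5, 6, 7 -> positive, negative, positive, positive, positive, negative

Answer: positive negative positive positive positive negative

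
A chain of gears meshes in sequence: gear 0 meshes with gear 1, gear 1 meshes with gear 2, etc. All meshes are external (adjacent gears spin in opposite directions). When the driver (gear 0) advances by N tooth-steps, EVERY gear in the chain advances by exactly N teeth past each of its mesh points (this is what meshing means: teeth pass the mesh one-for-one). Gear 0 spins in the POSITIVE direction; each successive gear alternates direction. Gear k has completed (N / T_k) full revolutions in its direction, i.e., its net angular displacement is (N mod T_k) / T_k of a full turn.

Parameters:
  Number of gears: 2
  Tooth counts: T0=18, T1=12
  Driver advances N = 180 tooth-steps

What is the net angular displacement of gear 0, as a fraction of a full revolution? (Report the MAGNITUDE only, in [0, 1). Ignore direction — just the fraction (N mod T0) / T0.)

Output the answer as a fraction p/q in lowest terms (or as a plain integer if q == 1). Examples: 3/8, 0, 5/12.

Answer: 0

Derivation:
Chain of 2 gears, tooth counts: [18, 12]
  gear 0: T0=18, direction=positive, advance = 180 mod 18 = 0 teeth = 0/18 turn
  gear 1: T1=12, direction=negative, advance = 180 mod 12 = 0 teeth = 0/12 turn
Gear 0: 180 mod 18 = 0
Fraction = 0 / 18 = 0/1 (gcd(0,18)=18) = 0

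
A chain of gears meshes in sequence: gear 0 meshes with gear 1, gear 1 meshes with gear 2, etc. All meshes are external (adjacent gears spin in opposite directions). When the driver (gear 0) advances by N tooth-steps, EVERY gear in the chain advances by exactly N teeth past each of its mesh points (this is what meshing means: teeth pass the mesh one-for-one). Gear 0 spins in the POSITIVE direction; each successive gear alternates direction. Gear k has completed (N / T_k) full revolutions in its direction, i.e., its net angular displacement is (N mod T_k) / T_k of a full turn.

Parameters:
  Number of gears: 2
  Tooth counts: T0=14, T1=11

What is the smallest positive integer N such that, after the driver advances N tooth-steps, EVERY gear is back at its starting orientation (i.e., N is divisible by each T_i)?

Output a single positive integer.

Answer: 154

Derivation:
Gear k returns to start when N is a multiple of T_k.
All gears at start simultaneously when N is a common multiple of [14, 11]; the smallest such N is lcm(14, 11).
Start: lcm = T0 = 14
Fold in T1=11: gcd(14, 11) = 1; lcm(14, 11) = 14 * 11 / 1 = 154 / 1 = 154
Full cycle length = 154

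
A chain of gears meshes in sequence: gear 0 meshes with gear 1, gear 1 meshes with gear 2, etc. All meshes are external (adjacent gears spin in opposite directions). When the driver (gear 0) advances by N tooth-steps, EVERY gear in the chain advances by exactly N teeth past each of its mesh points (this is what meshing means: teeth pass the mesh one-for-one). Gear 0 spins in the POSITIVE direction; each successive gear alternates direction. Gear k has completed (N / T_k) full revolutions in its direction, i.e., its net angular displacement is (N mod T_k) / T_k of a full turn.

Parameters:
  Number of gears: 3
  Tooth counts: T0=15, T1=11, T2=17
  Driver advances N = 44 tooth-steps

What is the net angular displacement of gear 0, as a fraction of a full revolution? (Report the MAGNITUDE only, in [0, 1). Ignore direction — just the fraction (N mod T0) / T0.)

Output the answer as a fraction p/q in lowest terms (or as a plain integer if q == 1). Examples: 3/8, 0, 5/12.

Chain of 3 gears, tooth counts: [15, 11, 17]
  gear 0: T0=15, direction=positive, advance = 44 mod 15 = 14 teeth = 14/15 turn
  gear 1: T1=11, direction=negative, advance = 44 mod 11 = 0 teeth = 0/11 turn
  gear 2: T2=17, direction=positive, advance = 44 mod 17 = 10 teeth = 10/17 turn
Gear 0: 44 mod 15 = 14
Fraction = 14 / 15 = 14/15 (gcd(14,15)=1) = 14/15

Answer: 14/15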